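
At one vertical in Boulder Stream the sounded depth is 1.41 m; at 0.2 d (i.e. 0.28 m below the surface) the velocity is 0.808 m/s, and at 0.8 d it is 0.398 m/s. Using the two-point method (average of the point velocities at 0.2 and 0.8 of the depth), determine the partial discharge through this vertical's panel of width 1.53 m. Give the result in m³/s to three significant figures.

v̄ = (0.808 + 0.398) / 2 = 0.6030 m/s
q = v̄ × d × w = 0.6030 × 1.41 × 1.53 = 1.301 m³/s

1.30 m³/s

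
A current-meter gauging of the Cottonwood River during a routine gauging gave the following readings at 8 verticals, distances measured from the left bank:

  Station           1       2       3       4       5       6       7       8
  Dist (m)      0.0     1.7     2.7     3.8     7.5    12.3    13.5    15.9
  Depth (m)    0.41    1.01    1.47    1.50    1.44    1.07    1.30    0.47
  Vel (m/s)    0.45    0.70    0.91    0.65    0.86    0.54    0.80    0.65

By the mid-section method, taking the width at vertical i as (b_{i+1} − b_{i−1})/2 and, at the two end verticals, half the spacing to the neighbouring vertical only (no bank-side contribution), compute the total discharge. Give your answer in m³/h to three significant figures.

50700 m³/h

w_1 = (1.7 − 0.0)/2 = 0.85 m; q_1 = 0.45 × 0.41 × 0.85 = 0.1568 m³/s
w_2 = (2.7 − 0.0)/2 = 1.35 m; q_2 = 0.70 × 1.01 × 1.35 = 0.9545 m³/s
w_3 = (3.8 − 1.7)/2 = 1.05 m; q_3 = 0.91 × 1.47 × 1.05 = 1.405 m³/s
w_4 = (7.5 − 2.7)/2 = 2.4 m; q_4 = 0.65 × 1.50 × 2.4 = 2.340 m³/s
w_5 = (12.3 − 3.8)/2 = 4.25 m; q_5 = 0.86 × 1.44 × 4.25 = 5.263 m³/s
w_6 = (13.5 − 7.5)/2 = 3 m; q_6 = 0.54 × 1.07 × 3 = 1.733 m³/s
w_7 = (15.9 − 12.3)/2 = 1.8 m; q_7 = 0.80 × 1.30 × 1.8 = 1.872 m³/s
w_8 = (15.9 − 13.5)/2 = 1.2 m; q_8 = 0.65 × 0.47 × 1.2 = 0.3666 m³/s
Q = Σ qᵢ = 14.09 m³/s
= 14.09 × 3600 = 50730 m³/h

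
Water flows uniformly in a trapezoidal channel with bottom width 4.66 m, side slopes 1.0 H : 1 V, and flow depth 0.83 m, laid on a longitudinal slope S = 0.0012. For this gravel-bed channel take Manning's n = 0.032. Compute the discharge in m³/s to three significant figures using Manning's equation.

3.70 m³/s

A = (b + z·y)·y = (4.66 + 1.0×0.83)×0.83 = 4.557 m²
P = b + 2y√(1+z²) = 4.66 + 2×0.83×√(1+1.0²) = 7.008 m
R = A/P = 4.557/7.008 = 0.6503 m
Q = (1/n)·A·R^(2/3)·S^(1/2) = (1/0.032) × 4.557 × 0.6503^(2/3) × 0.0012^(1/2) = 3.702 m³/s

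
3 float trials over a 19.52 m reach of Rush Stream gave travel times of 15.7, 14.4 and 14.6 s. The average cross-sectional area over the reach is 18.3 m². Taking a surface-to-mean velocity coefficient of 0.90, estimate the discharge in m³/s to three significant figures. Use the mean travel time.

21.6 m³/s

t̄ = (15.7 + 14.4 + 14.6) / 3 = 14.9 s
v_surface = L / t̄ = 19.52 / 14.9 = 1.310 m/s
v_mean = 0.90 × 1.310 = 1.179 m/s
Q = A × v_mean = 18.3 × 1.179 = 21.58 m³/s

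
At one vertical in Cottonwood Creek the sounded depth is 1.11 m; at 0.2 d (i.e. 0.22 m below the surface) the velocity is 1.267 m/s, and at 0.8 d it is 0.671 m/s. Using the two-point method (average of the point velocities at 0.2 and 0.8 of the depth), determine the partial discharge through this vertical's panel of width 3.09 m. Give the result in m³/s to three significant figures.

v̄ = (1.267 + 0.671) / 2 = 0.9690 m/s
q = v̄ × d × w = 0.9690 × 1.11 × 3.09 = 3.324 m³/s

3.32 m³/s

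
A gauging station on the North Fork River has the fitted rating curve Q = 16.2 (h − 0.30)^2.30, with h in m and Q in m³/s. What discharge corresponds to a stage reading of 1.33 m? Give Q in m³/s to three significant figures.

17.3 m³/s

Q = 16.2 × (1.33 − 0.30)^2.30 = 16.2 × 1.03^2.30 = 17.34 m³/s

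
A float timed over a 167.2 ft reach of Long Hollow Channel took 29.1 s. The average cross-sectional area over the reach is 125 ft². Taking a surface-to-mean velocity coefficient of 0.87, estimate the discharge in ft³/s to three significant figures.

v_surface = L / t̄ = 167.2 / 29.1 = 5.746 ft/s
v_mean = 0.87 × 5.746 = 4.999 ft/s
Q = A × v_mean = 125 × 4.999 = 624.8 ft³/s

625 ft³/s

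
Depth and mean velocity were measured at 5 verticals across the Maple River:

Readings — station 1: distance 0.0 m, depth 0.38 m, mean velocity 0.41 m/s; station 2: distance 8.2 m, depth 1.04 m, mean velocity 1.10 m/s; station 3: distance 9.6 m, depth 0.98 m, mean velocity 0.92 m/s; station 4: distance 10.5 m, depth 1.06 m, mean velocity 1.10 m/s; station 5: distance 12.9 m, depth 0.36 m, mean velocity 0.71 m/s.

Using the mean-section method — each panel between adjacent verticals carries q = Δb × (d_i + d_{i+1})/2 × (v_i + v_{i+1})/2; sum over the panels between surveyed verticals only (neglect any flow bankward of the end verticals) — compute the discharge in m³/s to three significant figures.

Panel 1-2: Δb = 8.2 m, d̄ = (0.38+1.04)/2 = 0.71, v̄ = (0.41+1.10)/2 = 0.755 → q = 8.2×0.71×0.755 = 4.396 m³/s
Panel 2-3: Δb = 1.4 m, d̄ = (1.04+0.98)/2 = 1.01, v̄ = (1.10+0.92)/2 = 1.01 → q = 1.4×1.01×1.01 = 1.428 m³/s
Panel 3-4: Δb = 0.9 m, d̄ = (0.98+1.06)/2 = 1.02, v̄ = (0.92+1.10)/2 = 1.01 → q = 0.9×1.02×1.01 = 0.9272 m³/s
Panel 4-5: Δb = 2.4 m, d̄ = (1.06+0.36)/2 = 0.71, v̄ = (1.10+0.71)/2 = 0.905 → q = 2.4×0.71×0.905 = 1.542 m³/s
Q = Σ q = 8.293 m³/s

8.29 m³/s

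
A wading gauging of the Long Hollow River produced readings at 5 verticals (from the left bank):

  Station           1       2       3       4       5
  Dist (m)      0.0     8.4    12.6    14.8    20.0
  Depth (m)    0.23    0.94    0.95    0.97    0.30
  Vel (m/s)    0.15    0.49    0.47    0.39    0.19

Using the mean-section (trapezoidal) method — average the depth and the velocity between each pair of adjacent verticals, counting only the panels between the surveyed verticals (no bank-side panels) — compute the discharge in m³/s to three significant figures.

5.34 m³/s

Panel 1-2: Δb = 8.4 m, d̄ = (0.23+0.94)/2 = 0.585, v̄ = (0.15+0.49)/2 = 0.32 → q = 8.4×0.585×0.32 = 1.572 m³/s
Panel 2-3: Δb = 4.2 m, d̄ = (0.94+0.95)/2 = 0.945, v̄ = (0.49+0.47)/2 = 0.48 → q = 4.2×0.945×0.48 = 1.905 m³/s
Panel 3-4: Δb = 2.2 m, d̄ = (0.95+0.97)/2 = 0.96, v̄ = (0.47+0.39)/2 = 0.43 → q = 2.2×0.96×0.43 = 0.9082 m³/s
Panel 4-5: Δb = 5.2 m, d̄ = (0.97+0.30)/2 = 0.635, v̄ = (0.39+0.19)/2 = 0.29 → q = 5.2×0.635×0.29 = 0.9576 m³/s
Q = Σ q = 5.343 m³/s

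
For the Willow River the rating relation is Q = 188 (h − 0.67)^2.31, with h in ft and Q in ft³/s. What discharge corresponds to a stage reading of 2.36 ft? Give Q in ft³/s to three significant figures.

Q = 188 × (2.36 − 0.67)^2.31 = 188 × 1.69^2.31 = 631.8 ft³/s

632 ft³/s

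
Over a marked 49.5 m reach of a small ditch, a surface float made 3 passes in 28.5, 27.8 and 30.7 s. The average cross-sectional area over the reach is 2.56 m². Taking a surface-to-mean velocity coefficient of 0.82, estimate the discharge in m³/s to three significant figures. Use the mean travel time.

t̄ = (28.5 + 27.8 + 30.7) / 3 = 29 s
v_surface = L / t̄ = 49.5 / 29 = 1.707 m/s
v_mean = 0.82 × 1.707 = 1.400 m/s
Q = A × v_mean = 2.56 × 1.400 = 3.583 m³/s

3.58 m³/s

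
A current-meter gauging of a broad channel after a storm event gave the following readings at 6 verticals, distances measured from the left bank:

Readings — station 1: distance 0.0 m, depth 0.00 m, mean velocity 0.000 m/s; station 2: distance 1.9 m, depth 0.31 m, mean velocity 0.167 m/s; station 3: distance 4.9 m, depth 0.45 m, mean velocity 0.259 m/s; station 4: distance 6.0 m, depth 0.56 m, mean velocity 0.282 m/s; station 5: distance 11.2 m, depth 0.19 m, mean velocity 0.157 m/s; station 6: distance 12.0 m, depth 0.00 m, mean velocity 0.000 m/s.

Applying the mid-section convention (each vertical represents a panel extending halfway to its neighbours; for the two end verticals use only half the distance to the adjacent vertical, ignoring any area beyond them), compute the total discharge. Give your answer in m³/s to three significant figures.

w_2 = (4.9 − 0.0)/2 = 2.45 m; q_2 = 0.167 × 0.31 × 2.45 = 0.1268 m³/s
w_3 = (6.0 − 1.9)/2 = 2.05 m; q_3 = 0.259 × 0.45 × 2.05 = 0.2389 m³/s
w_4 = (11.2 − 4.9)/2 = 3.15 m; q_4 = 0.282 × 0.56 × 3.15 = 0.4974 m³/s
w_5 = (12.0 − 6.0)/2 = 3 m; q_5 = 0.157 × 0.19 × 3 = 0.08949 m³/s
Stations 1, 6 contribute zero (depth or velocity is 0).
Q = Σ qᵢ = 0.9527 m³/s

0.953 m³/s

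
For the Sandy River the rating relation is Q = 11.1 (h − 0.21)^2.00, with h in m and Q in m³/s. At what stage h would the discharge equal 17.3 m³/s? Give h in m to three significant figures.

1.46 m

h − h₀ = (Q/C)^(1/b) = (17.3/11.1)^(1/2.00) = 1.248 m
h = 0.21 + 1.248 = 1.458 m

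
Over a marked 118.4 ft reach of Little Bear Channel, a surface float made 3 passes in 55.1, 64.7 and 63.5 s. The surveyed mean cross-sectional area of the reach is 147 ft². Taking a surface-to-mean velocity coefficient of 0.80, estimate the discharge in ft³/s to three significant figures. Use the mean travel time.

228 ft³/s

t̄ = (55.1 + 64.7 + 63.5) / 3 = 61.1 s
v_surface = L / t̄ = 118.4 / 61.1 = 1.938 ft/s
v_mean = 0.80 × 1.938 = 1.550 ft/s
Q = A × v_mean = 147 × 1.550 = 227.9 ft³/s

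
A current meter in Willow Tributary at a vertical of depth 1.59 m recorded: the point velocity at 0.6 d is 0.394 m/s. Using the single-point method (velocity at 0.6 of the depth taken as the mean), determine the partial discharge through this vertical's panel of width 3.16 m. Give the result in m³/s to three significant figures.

1.98 m³/s

v̄ = v₀.₆ = 0.394 m/s
q = v̄ × d × w = 0.3940 × 1.59 × 3.16 = 1.980 m³/s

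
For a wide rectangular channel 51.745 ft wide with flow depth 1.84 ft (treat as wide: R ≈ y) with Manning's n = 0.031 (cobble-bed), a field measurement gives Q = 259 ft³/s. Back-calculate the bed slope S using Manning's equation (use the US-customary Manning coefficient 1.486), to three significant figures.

A = b·y = 51.745 × 1.84 = 95.21 ft²
Wide channel: R ≈ y = 1.84 ft
S = (Q·n / (1.486·A·R^(2/3)))² = (259×0.031 / (1.486×95.21×1.502))² = 0.001428

0.00143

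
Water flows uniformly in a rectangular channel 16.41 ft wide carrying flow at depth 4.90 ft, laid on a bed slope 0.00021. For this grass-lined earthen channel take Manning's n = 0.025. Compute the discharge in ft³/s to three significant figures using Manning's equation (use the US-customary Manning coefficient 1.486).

A = b·y = 16.41 × 4.90 = 80.41 ft²
P = b + 2y = 16.41 + 2×4.90 = 26.21 ft
R = A/P = 80.41/26.21 = 3.068 ft
Q = (1.486/n)·A·R^(2/3)·S^(1/2) = (1.486/0.025) × 80.41 × 3.068^(2/3) × 0.00021^(1/2) = 146.2 ft³/s

146 ft³/s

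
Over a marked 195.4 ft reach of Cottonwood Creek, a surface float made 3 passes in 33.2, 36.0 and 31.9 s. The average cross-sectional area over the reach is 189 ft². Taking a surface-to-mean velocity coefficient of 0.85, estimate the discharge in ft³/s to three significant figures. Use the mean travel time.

t̄ = (33.2 + 36.0 + 31.9) / 3 = 33.7 s
v_surface = L / t̄ = 195.4 / 33.7 = 5.798 ft/s
v_mean = 0.85 × 5.798 = 4.928 ft/s
Q = A × v_mean = 189 × 4.928 = 931.5 ft³/s

931 ft³/s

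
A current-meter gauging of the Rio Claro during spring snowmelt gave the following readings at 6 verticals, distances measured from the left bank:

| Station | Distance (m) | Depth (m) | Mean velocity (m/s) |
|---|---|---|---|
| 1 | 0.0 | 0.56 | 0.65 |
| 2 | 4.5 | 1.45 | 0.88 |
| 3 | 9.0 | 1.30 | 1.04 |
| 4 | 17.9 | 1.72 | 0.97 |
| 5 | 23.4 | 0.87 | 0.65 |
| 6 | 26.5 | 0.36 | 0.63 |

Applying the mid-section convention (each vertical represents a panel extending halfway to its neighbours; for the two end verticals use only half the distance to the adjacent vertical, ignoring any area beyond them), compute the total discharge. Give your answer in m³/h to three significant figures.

109000 m³/h

w_1 = (4.5 − 0.0)/2 = 2.25 m; q_1 = 0.65 × 0.56 × 2.25 = 0.8190 m³/s
w_2 = (9.0 − 0.0)/2 = 4.5 m; q_2 = 0.88 × 1.45 × 4.5 = 5.742 m³/s
w_3 = (17.9 − 4.5)/2 = 6.7 m; q_3 = 1.04 × 1.30 × 6.7 = 9.058 m³/s
w_4 = (23.4 − 9.0)/2 = 7.2 m; q_4 = 0.97 × 1.72 × 7.2 = 12.01 m³/s
w_5 = (26.5 − 17.9)/2 = 4.3 m; q_5 = 0.65 × 0.87 × 4.3 = 2.432 m³/s
w_6 = (26.5 − 23.4)/2 = 1.55 m; q_6 = 0.63 × 0.36 × 1.55 = 0.3515 m³/s
Q = Σ qᵢ = 30.42 m³/s
= 30.42 × 3600 = 109500 m³/h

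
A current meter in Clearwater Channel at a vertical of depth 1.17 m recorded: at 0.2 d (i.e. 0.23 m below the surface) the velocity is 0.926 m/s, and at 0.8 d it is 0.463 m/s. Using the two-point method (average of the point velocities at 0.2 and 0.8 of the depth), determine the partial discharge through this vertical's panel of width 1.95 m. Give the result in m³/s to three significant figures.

1.58 m³/s

v̄ = (0.926 + 0.463) / 2 = 0.6945 m/s
q = v̄ × d × w = 0.6945 × 1.17 × 1.95 = 1.585 m³/s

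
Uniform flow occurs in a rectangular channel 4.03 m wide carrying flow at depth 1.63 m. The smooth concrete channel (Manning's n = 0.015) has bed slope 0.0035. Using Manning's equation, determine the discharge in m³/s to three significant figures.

A = b·y = 4.03 × 1.63 = 6.569 m²
P = b + 2y = 4.03 + 2×1.63 = 7.290 m
R = A/P = 6.569/7.290 = 0.9011 m
Q = (1/n)·A·R^(2/3)·S^(1/2) = (1/0.015) × 6.569 × 0.9011^(2/3) × 0.0035^(1/2) = 24.17 m³/s

24.2 m³/s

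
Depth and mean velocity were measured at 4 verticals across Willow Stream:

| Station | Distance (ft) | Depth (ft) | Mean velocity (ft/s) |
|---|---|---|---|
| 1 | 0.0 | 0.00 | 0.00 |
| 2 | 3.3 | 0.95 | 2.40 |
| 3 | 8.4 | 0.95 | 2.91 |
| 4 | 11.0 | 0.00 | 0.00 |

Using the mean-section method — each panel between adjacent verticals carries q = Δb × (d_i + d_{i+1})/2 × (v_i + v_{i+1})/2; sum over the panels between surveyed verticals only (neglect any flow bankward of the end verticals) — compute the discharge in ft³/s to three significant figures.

16.5 ft³/s

Panel 1-2: Δb = 3.3 ft, d̄ = (0.00+0.95)/2 = 0.475, v̄ = (0.00+2.40)/2 = 1.2 → q = 3.3×0.475×1.2 = 1.881 ft³/s
Panel 2-3: Δb = 5.1 ft, d̄ = (0.95+0.95)/2 = 0.95, v̄ = (2.40+2.91)/2 = 2.655 → q = 5.1×0.95×2.655 = 12.86 ft³/s
Panel 3-4: Δb = 2.6 ft, d̄ = (0.95+0.00)/2 = 0.475, v̄ = (2.91+0.00)/2 = 1.455 → q = 2.6×0.475×1.455 = 1.797 ft³/s
Q = Σ q = 16.54 ft³/s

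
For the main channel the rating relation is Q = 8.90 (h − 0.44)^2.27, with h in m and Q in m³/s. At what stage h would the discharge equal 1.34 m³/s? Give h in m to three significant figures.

h − h₀ = (Q/C)^(1/b) = (1.34/8.90)^(1/2.27) = 0.4343 m
h = 0.44 + 0.4343 = 0.8743 m

0.874 m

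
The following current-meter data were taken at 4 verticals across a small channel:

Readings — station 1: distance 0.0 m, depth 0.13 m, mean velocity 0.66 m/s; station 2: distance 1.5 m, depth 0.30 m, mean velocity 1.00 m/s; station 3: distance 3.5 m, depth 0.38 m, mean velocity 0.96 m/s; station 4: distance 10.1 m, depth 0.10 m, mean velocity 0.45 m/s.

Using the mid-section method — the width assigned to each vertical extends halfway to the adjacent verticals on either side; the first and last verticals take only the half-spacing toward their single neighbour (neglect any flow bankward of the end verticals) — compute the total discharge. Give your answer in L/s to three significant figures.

2310 L/s

w_1 = (1.5 − 0.0)/2 = 0.75 m; q_1 = 0.66 × 0.13 × 0.75 = 0.06435 m³/s
w_2 = (3.5 − 0.0)/2 = 1.75 m; q_2 = 1.00 × 0.30 × 1.75 = 0.5250 m³/s
w_3 = (10.1 − 1.5)/2 = 4.3 m; q_3 = 0.96 × 0.38 × 4.3 = 1.569 m³/s
w_4 = (10.1 − 3.5)/2 = 3.3 m; q_4 = 0.45 × 0.10 × 3.3 = 0.1485 m³/s
Q = Σ qᵢ = 2.306 m³/s
= 2.306 × 1000 = 2306 L/s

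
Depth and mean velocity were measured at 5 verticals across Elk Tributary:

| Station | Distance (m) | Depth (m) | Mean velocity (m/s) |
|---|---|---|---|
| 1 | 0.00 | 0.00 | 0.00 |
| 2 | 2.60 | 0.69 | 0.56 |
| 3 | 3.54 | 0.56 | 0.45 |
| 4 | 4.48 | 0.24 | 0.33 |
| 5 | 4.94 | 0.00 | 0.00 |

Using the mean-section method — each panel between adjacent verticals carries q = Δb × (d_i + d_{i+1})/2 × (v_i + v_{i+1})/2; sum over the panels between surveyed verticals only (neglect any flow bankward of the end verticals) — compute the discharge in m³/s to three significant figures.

0.704 m³/s

Panel 1-2: Δb = 2.6 m, d̄ = (0.00+0.69)/2 = 0.345, v̄ = (0.00+0.56)/2 = 0.28 → q = 2.6×0.345×0.28 = 0.2512 m³/s
Panel 2-3: Δb = 0.94 m, d̄ = (0.69+0.56)/2 = 0.625, v̄ = (0.56+0.45)/2 = 0.505 → q = 0.94×0.625×0.505 = 0.2967 m³/s
Panel 3-4: Δb = 0.94 m, d̄ = (0.56+0.24)/2 = 0.4, v̄ = (0.45+0.33)/2 = 0.39 → q = 0.94×0.4×0.39 = 0.1466 m³/s
Panel 4-5: Δb = 0.46 m, d̄ = (0.24+0.00)/2 = 0.12, v̄ = (0.33+0.00)/2 = 0.165 → q = 0.46×0.12×0.165 = 0.009108 m³/s
Q = Σ q = 0.7036 m³/s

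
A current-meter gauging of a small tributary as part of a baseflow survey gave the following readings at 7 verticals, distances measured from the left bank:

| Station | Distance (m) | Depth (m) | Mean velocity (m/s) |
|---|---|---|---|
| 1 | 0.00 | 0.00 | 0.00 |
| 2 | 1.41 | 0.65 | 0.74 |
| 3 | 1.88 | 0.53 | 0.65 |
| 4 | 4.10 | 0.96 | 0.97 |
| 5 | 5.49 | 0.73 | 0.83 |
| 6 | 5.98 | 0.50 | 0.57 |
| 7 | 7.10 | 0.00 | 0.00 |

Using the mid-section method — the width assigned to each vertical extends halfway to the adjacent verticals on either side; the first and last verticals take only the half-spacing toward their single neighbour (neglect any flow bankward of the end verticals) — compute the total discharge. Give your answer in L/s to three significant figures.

w_2 = (1.88 − 0.00)/2 = 0.94 m; q_2 = 0.74 × 0.65 × 0.94 = 0.4521 m³/s
w_3 = (4.10 − 1.41)/2 = 1.345 m; q_3 = 0.65 × 0.53 × 1.345 = 0.4634 m³/s
w_4 = (5.49 − 1.88)/2 = 1.805 m; q_4 = 0.97 × 0.96 × 1.805 = 1.681 m³/s
w_5 = (5.98 − 4.10)/2 = 0.94 m; q_5 = 0.83 × 0.73 × 0.94 = 0.5695 m³/s
w_6 = (7.10 − 5.49)/2 = 0.805 m; q_6 = 0.57 × 0.50 × 0.805 = 0.2294 m³/s
Stations 1, 7 contribute zero (depth or velocity is 0).
Q = Σ qᵢ = 3.395 m³/s
= 3.395 × 1000 = 3395 L/s

3400 L/s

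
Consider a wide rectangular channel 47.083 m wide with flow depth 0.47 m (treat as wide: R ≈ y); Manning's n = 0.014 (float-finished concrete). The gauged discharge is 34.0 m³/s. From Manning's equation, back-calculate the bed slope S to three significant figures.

A = b·y = 47.083 × 0.47 = 22.13 m²
Wide channel: R ≈ y = 0.47 m
S = (Q·n / (1·A·R^(2/3)))² = (34.0×0.014 / (1×22.13×0.6045))² = 0.001266

0.00127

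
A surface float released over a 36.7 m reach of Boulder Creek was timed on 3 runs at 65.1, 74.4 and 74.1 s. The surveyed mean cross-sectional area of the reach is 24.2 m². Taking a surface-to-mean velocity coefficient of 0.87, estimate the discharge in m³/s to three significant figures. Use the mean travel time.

10.9 m³/s

t̄ = (65.1 + 74.4 + 74.1) / 3 = 71.2 s
v_surface = L / t̄ = 36.7 / 71.2 = 0.5154 m/s
v_mean = 0.87 × 0.5154 = 0.4484 m/s
Q = A × v_mean = 24.2 × 0.4484 = 10.85 m³/s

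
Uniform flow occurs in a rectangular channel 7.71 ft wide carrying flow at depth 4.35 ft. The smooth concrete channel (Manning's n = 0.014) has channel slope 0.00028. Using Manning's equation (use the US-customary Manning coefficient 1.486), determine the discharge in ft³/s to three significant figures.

A = b·y = 7.71 × 4.35 = 33.54 ft²
P = b + 2y = 7.71 + 2×4.35 = 16.41 ft
R = A/P = 33.54/16.41 = 2.044 ft
Q = (1.486/n)·A·R^(2/3)·S^(1/2) = (1.486/0.014) × 33.54 × 2.044^(2/3) × 0.00028^(1/2) = 95.93 ft³/s

95.9 ft³/s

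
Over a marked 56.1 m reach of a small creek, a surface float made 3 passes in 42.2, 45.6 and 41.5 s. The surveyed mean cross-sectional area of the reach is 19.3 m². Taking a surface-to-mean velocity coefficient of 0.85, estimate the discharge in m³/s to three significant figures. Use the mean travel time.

21.4 m³/s

t̄ = (42.2 + 45.6 + 41.5) / 3 = 43.1 s
v_surface = L / t̄ = 56.1 / 43.1 = 1.302 m/s
v_mean = 0.85 × 1.302 = 1.106 m/s
Q = A × v_mean = 19.3 × 1.106 = 21.35 m³/s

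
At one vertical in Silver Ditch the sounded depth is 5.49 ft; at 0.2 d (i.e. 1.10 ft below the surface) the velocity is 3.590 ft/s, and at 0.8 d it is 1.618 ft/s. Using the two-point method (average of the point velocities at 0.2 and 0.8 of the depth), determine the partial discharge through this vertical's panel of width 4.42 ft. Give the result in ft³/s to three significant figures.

v̄ = (3.590 + 1.618) / 2 = 2.604 ft/s
q = v̄ × d × w = 2.604 × 5.49 × 4.42 = 63.19 ft³/s

63.2 ft³/s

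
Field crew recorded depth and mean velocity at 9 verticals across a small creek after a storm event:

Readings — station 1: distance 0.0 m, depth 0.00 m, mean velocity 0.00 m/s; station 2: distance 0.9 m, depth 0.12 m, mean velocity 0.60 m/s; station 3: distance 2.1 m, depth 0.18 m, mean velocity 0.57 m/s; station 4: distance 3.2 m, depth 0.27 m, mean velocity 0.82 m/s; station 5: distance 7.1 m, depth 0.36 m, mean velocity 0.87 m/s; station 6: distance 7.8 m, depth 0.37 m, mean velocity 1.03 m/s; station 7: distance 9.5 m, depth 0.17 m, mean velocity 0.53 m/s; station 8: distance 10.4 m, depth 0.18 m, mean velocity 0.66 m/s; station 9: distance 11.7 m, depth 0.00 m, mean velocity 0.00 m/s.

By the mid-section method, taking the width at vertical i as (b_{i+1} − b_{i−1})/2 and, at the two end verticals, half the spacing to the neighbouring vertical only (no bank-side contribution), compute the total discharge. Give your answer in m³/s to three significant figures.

2.17 m³/s

w_2 = (2.1 − 0.0)/2 = 1.05 m; q_2 = 0.60 × 0.12 × 1.05 = 0.07560 m³/s
w_3 = (3.2 − 0.9)/2 = 1.15 m; q_3 = 0.57 × 0.18 × 1.15 = 0.1180 m³/s
w_4 = (7.1 − 2.1)/2 = 2.5 m; q_4 = 0.82 × 0.27 × 2.5 = 0.5535 m³/s
w_5 = (7.8 − 3.2)/2 = 2.3 m; q_5 = 0.87 × 0.36 × 2.3 = 0.7204 m³/s
w_6 = (9.5 − 7.1)/2 = 1.2 m; q_6 = 1.03 × 0.37 × 1.2 = 0.4573 m³/s
w_7 = (10.4 − 7.8)/2 = 1.3 m; q_7 = 0.53 × 0.17 × 1.3 = 0.1171 m³/s
w_8 = (11.7 − 9.5)/2 = 1.1 m; q_8 = 0.66 × 0.18 × 1.1 = 0.1307 m³/s
Stations 1, 9 contribute zero (depth or velocity is 0).
Q = Σ qᵢ = 2.173 m³/s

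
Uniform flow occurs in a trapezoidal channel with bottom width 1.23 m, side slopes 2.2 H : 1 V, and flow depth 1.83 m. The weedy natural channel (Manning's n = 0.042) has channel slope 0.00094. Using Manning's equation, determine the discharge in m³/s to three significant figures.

6.81 m³/s

A = (b + z·y)·y = (1.23 + 2.2×1.83)×1.83 = 9.618 m²
P = b + 2y√(1+z²) = 1.23 + 2×1.83×√(1+2.2²) = 10.07 m
R = A/P = 9.618/10.07 = 0.9547 m
Q = (1/n)·A·R^(2/3)·S^(1/2) = (1/0.042) × 9.618 × 0.9547^(2/3) × 0.00094^(1/2) = 6.808 m³/s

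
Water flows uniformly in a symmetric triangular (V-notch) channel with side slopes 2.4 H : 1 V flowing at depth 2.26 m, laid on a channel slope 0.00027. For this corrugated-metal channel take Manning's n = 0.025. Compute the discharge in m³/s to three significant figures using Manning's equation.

A = z·y² = 2.4×2.26² = 12.26 m²
P = 2y√(1+z²) = 2×2.26×√(1+2.4²) = 11.75 m
R = A/P = 12.26/11.75 = 1.043 m
Q = (1/n)·A·R^(2/3)·S^(1/2) = (1/0.025) × 12.26 × 1.043^(2/3) × 0.00027^(1/2) = 8.287 m³/s

8.29 m³/s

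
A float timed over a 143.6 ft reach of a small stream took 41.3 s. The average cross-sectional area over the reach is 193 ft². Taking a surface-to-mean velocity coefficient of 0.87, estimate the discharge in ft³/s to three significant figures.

584 ft³/s

v_surface = L / t̄ = 143.6 / 41.3 = 3.477 ft/s
v_mean = 0.87 × 3.477 = 3.025 ft/s
Q = A × v_mean = 193 × 3.025 = 583.8 ft³/s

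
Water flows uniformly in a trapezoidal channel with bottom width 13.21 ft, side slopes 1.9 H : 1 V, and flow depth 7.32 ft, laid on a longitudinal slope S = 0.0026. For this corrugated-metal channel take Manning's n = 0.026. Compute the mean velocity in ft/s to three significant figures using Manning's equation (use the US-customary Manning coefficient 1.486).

A = (b + z·y)·y = (13.21 + 1.9×7.32)×7.32 = 198.5 ft²
P = b + 2y√(1+z²) = 13.21 + 2×7.32×√(1+1.9²) = 44.64 ft
R = A/P = 198.5/44.64 = 4.446 ft
Q = (1.486/n)·A·R^(2/3)·S^(1/2) = (1.486/0.026) × 198.5 × 4.446^(2/3) × 0.0026^(1/2) = 1564 ft³/s
V = Q/A = 1564/198.5 = 7.880 ft/s

7.88 ft/s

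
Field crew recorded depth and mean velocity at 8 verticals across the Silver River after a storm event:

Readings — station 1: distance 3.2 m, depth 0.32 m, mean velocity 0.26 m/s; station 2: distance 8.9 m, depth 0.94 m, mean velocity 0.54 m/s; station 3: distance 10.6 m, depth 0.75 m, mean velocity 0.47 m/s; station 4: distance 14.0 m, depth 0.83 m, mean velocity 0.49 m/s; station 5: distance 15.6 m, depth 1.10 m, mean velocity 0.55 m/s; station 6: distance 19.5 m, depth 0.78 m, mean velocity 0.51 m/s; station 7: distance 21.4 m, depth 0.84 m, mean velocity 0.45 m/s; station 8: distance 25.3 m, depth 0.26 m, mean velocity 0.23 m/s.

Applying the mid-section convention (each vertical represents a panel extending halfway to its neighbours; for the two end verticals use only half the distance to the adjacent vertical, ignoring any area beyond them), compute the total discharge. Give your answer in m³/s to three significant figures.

8.06 m³/s

w_1 = (8.9 − 3.2)/2 = 2.85 m; q_1 = 0.26 × 0.32 × 2.85 = 0.2371 m³/s
w_2 = (10.6 − 3.2)/2 = 3.7 m; q_2 = 0.54 × 0.94 × 3.7 = 1.878 m³/s
w_3 = (14.0 − 8.9)/2 = 2.55 m; q_3 = 0.47 × 0.75 × 2.55 = 0.8989 m³/s
w_4 = (15.6 − 10.6)/2 = 2.5 m; q_4 = 0.49 × 0.83 × 2.5 = 1.017 m³/s
w_5 = (19.5 − 14.0)/2 = 2.75 m; q_5 = 0.55 × 1.10 × 2.75 = 1.664 m³/s
w_6 = (21.4 − 15.6)/2 = 2.9 m; q_6 = 0.51 × 0.78 × 2.9 = 1.154 m³/s
w_7 = (25.3 − 19.5)/2 = 2.9 m; q_7 = 0.45 × 0.84 × 2.9 = 1.096 m³/s
w_8 = (25.3 − 21.4)/2 = 1.95 m; q_8 = 0.23 × 0.26 × 1.95 = 0.1166 m³/s
Q = Σ qᵢ = 8.061 m³/s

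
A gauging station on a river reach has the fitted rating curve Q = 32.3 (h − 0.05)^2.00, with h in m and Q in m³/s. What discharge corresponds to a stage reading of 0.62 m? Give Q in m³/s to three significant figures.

10.5 m³/s

Q = 32.3 × (0.62 − 0.05)^2.00 = 32.3 × 0.57^2.00 = 10.49 m³/s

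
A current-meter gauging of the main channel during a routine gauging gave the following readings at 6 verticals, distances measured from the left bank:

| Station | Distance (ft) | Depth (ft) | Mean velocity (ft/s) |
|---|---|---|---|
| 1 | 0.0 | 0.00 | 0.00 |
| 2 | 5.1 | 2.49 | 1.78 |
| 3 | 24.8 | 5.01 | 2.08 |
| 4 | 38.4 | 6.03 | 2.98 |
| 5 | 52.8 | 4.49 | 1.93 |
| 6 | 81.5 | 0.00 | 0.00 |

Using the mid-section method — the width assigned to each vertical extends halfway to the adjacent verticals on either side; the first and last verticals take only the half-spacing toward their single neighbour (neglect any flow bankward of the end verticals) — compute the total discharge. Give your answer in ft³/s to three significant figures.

w_2 = (24.8 − 0.0)/2 = 12.4 ft; q_2 = 1.78 × 2.49 × 12.4 = 54.96 ft³/s
w_3 = (38.4 − 5.1)/2 = 16.65 ft; q_3 = 2.08 × 5.01 × 16.65 = 173.5 ft³/s
w_4 = (52.8 − 24.8)/2 = 14 ft; q_4 = 2.98 × 6.03 × 14 = 251.6 ft³/s
w_5 = (81.5 − 38.4)/2 = 21.55 ft; q_5 = 1.93 × 4.49 × 21.55 = 186.7 ft³/s
Stations 1, 6 contribute zero (depth or velocity is 0).
Q = Σ qᵢ = 666.8 ft³/s

667 ft³/s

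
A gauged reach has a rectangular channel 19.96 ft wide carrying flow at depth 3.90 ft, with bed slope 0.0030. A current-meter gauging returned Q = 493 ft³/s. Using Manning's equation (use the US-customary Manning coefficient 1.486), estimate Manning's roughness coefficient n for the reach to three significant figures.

0.0256

A = b·y = 19.96 × 3.90 = 77.84 ft²
P = b + 2y = 19.96 + 2×3.90 = 27.76 ft
R = A/P = 77.84/27.76 = 2.804 ft
n = (1.486/Q)·A·R^(2/3)·S^(1/2) = (1.486/493) × 77.84 × 1.989 × 0.05477 = 0.02556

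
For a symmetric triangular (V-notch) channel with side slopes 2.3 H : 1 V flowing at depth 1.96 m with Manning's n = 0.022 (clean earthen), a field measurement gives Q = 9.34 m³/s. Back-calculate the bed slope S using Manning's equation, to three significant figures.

0.000624

A = z·y² = 2.3×1.96² = 8.836 m²
P = 2y√(1+z²) = 2×1.96×√(1+2.3²) = 9.831 m
R = A/P = 8.836/9.831 = 0.8987 m
S = (Q·n / (1·A·R^(2/3)))² = (9.34×0.022 / (1×8.836×0.9313))² = 0.0006236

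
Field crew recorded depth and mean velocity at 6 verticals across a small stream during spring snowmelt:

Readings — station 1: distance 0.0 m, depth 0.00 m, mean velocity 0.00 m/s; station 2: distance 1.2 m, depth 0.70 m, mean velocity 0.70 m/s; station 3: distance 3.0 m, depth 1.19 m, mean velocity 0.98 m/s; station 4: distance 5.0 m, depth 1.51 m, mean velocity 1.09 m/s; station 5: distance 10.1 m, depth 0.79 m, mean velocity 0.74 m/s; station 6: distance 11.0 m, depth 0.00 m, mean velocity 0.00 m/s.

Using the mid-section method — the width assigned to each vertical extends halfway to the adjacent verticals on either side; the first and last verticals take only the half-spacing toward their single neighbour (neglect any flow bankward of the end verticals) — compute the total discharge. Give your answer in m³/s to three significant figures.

w_2 = (3.0 − 0.0)/2 = 1.5 m; q_2 = 0.70 × 0.70 × 1.5 = 0.7350 m³/s
w_3 = (5.0 − 1.2)/2 = 1.9 m; q_3 = 0.98 × 1.19 × 1.9 = 2.216 m³/s
w_4 = (10.1 − 3.0)/2 = 3.55 m; q_4 = 1.09 × 1.51 × 3.55 = 5.843 m³/s
w_5 = (11.0 − 5.0)/2 = 3 m; q_5 = 0.74 × 0.79 × 3 = 1.754 m³/s
Stations 1, 6 contribute zero (depth or velocity is 0).
Q = Σ qᵢ = 10.55 m³/s

10.5 m³/s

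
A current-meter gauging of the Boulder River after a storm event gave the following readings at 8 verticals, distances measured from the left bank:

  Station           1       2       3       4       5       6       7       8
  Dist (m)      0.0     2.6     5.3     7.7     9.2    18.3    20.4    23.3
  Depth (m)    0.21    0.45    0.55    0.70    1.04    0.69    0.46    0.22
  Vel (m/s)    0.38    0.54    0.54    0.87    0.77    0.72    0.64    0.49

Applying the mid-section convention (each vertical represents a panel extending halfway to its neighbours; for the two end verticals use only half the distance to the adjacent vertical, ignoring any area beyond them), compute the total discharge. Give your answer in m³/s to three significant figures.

w_1 = (2.6 − 0.0)/2 = 1.3 m; q_1 = 0.38 × 0.21 × 1.3 = 0.1037 m³/s
w_2 = (5.3 − 0.0)/2 = 2.65 m; q_2 = 0.54 × 0.45 × 2.65 = 0.6440 m³/s
w_3 = (7.7 − 2.6)/2 = 2.55 m; q_3 = 0.54 × 0.55 × 2.55 = 0.7574 m³/s
w_4 = (9.2 − 5.3)/2 = 1.95 m; q_4 = 0.87 × 0.70 × 1.95 = 1.188 m³/s
w_5 = (18.3 − 7.7)/2 = 5.3 m; q_5 = 0.77 × 1.04 × 5.3 = 4.244 m³/s
w_6 = (20.4 − 9.2)/2 = 5.6 m; q_6 = 0.72 × 0.69 × 5.6 = 2.782 m³/s
w_7 = (23.3 − 18.3)/2 = 2.5 m; q_7 = 0.64 × 0.46 × 2.5 = 0.7360 m³/s
w_8 = (23.3 − 20.4)/2 = 1.45 m; q_8 = 0.49 × 0.22 × 1.45 = 0.1563 m³/s
Q = Σ qᵢ = 10.61 m³/s

10.6 m³/s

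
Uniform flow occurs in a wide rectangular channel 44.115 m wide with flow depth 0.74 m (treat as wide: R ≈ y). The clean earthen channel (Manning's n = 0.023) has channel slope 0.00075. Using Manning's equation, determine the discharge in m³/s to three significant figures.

A = b·y = 44.115 × 0.74 = 32.65 m²
Wide channel: R ≈ y = 0.74 m
Q = (1/n)·A·R^(2/3)·S^(1/2) = (1/0.023) × 32.65 × 0.7400^(2/3) × 0.00075^(1/2) = 31.80 m³/s

31.8 m³/s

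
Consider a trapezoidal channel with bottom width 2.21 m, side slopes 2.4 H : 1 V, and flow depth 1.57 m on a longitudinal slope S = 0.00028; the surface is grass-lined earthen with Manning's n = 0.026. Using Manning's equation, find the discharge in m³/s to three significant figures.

A = (b + z·y)·y = (2.21 + 2.4×1.57)×1.57 = 9.385 m²
P = b + 2y√(1+z²) = 2.21 + 2×1.57×√(1+2.4²) = 10.37 m
R = A/P = 9.385/10.37 = 0.9047 m
Q = (1/n)·A·R^(2/3)·S^(1/2) = (1/0.026) × 9.385 × 0.9047^(2/3) × 0.00028^(1/2) = 5.650 m³/s

5.65 m³/s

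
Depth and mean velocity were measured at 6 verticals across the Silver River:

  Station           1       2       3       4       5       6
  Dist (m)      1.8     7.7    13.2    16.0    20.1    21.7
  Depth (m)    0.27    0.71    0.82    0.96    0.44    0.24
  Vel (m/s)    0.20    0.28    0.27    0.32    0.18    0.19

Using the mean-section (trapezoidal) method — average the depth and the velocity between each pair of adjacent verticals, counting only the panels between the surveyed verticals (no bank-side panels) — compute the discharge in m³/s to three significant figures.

Panel 1-2: Δb = 5.9 m, d̄ = (0.27+0.71)/2 = 0.49, v̄ = (0.20+0.28)/2 = 0.24 → q = 5.9×0.49×0.24 = 0.6938 m³/s
Panel 2-3: Δb = 5.5 m, d̄ = (0.71+0.82)/2 = 0.765, v̄ = (0.28+0.27)/2 = 0.275 → q = 5.5×0.765×0.275 = 1.157 m³/s
Panel 3-4: Δb = 2.8 m, d̄ = (0.82+0.96)/2 = 0.89, v̄ = (0.27+0.32)/2 = 0.295 → q = 2.8×0.89×0.295 = 0.7351 m³/s
Panel 4-5: Δb = 4.1 m, d̄ = (0.96+0.44)/2 = 0.7, v̄ = (0.32+0.18)/2 = 0.25 → q = 4.1×0.7×0.25 = 0.7175 m³/s
Panel 5-6: Δb = 1.6 m, d̄ = (0.44+0.24)/2 = 0.34, v̄ = (0.18+0.19)/2 = 0.185 → q = 1.6×0.34×0.185 = 0.1006 m³/s
Q = Σ q = 3.404 m³/s

3.40 m³/s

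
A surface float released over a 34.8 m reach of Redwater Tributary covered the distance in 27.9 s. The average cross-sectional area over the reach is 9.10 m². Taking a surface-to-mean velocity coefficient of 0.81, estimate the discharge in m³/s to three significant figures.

v_surface = L / t̄ = 34.8 / 27.9 = 1.247 m/s
v_mean = 0.81 × 1.247 = 1.010 m/s
Q = A × v_mean = 9.10 × 1.010 = 9.194 m³/s

9.19 m³/s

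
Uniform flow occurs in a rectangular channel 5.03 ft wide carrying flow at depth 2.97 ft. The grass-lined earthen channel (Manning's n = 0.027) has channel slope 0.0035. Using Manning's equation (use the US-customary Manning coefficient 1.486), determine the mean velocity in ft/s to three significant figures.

A = b·y = 5.03 × 2.97 = 14.94 ft²
P = b + 2y = 5.03 + 2×2.97 = 10.97 ft
R = A/P = 14.94/10.97 = 1.362 ft
Q = (1.486/n)·A·R^(2/3)·S^(1/2) = (1.486/0.027) × 14.94 × 1.362^(2/3) × 0.0035^(1/2) = 59.76 ft³/s
V = Q/A = 59.76/14.94 = 4.000 ft/s

4.00 ft/s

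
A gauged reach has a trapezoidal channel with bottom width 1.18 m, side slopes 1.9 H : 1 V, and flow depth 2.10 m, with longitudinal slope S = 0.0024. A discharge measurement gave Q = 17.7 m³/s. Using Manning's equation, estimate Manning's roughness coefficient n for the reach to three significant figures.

A = (b + z·y)·y = (1.18 + 1.9×2.10)×2.10 = 10.86 m²
P = b + 2y√(1+z²) = 1.18 + 2×2.10×√(1+1.9²) = 10.20 m
R = A/P = 10.86/10.20 = 1.065 m
n = (1/Q)·A·R^(2/3)·S^(1/2) = (1/17.7) × 10.86 × 1.043 × 0.04899 = 0.03133

0.0313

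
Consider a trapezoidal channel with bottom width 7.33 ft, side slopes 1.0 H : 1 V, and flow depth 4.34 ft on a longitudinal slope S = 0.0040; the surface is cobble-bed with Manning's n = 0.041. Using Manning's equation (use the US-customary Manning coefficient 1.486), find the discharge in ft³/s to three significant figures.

A = (b + z·y)·y = (7.33 + 1.0×4.34)×4.34 = 50.65 ft²
P = b + 2y√(1+z²) = 7.33 + 2×4.34×√(1+1.0²) = 19.61 ft
R = A/P = 50.65/19.61 = 2.583 ft
Q = (1.486/n)·A·R^(2/3)·S^(1/2) = (1.486/0.041) × 50.65 × 2.583^(2/3) × 0.0040^(1/2) = 218.6 ft³/s

219 ft³/s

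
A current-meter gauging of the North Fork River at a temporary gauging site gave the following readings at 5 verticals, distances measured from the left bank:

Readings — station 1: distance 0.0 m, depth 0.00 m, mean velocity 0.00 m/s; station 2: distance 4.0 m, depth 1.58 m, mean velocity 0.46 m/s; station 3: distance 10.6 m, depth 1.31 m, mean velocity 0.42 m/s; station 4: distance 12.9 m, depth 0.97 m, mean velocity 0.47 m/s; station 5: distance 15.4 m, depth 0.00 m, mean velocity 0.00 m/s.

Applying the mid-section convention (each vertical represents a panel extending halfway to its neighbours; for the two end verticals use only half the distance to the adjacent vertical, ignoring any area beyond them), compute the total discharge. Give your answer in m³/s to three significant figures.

7.39 m³/s

w_2 = (10.6 − 0.0)/2 = 5.3 m; q_2 = 0.46 × 1.58 × 5.3 = 3.852 m³/s
w_3 = (12.9 − 4.0)/2 = 4.45 m; q_3 = 0.42 × 1.31 × 4.45 = 2.448 m³/s
w_4 = (15.4 − 10.6)/2 = 2.4 m; q_4 = 0.47 × 0.97 × 2.4 = 1.094 m³/s
Stations 1, 5 contribute zero (depth or velocity is 0).
Q = Σ qᵢ = 7.395 m³/s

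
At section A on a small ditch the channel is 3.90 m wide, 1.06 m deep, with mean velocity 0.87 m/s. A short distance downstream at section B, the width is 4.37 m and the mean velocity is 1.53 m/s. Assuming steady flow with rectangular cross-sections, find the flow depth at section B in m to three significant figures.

0.538 m

Q = A₁V₁ = (3.90×1.06) × 0.87 = 3.597 m³/s
d₂ = Q/(b₂ V₂) = 3.597/(4.37×1.53) = 0.5379 m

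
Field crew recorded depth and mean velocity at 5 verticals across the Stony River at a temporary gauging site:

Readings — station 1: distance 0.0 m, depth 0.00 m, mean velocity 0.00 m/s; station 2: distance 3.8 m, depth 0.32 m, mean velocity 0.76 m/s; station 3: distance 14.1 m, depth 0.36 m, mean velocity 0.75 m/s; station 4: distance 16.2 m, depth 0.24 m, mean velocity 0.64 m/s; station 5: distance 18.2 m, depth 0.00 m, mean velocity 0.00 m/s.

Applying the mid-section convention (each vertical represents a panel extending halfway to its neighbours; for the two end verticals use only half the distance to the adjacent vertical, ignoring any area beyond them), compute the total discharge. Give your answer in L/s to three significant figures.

3700 L/s

w_2 = (14.1 − 0.0)/2 = 7.05 m; q_2 = 0.76 × 0.32 × 7.05 = 1.715 m³/s
w_3 = (16.2 − 3.8)/2 = 6.2 m; q_3 = 0.75 × 0.36 × 6.2 = 1.674 m³/s
w_4 = (18.2 − 14.1)/2 = 2.05 m; q_4 = 0.64 × 0.24 × 2.05 = 0.3149 m³/s
Stations 1, 5 contribute zero (depth or velocity is 0).
Q = Σ qᵢ = 3.703 m³/s
= 3.703 × 1000 = 3703 L/s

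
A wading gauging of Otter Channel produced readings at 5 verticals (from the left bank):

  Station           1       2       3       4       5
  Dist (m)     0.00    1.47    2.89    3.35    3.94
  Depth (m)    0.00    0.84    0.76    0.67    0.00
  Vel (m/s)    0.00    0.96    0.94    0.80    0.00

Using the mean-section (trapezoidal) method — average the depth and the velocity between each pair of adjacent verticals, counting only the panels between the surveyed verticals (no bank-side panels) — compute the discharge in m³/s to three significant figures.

Panel 1-2: Δb = 1.47 m, d̄ = (0.00+0.84)/2 = 0.42, v̄ = (0.00+0.96)/2 = 0.48 → q = 1.47×0.42×0.48 = 0.2964 m³/s
Panel 2-3: Δb = 1.42 m, d̄ = (0.84+0.76)/2 = 0.8, v̄ = (0.96+0.94)/2 = 0.95 → q = 1.42×0.8×0.95 = 1.079 m³/s
Panel 3-4: Δb = 0.46 m, d̄ = (0.76+0.67)/2 = 0.715, v̄ = (0.94+0.80)/2 = 0.87 → q = 0.46×0.715×0.87 = 0.2861 m³/s
Panel 4-5: Δb = 0.59 m, d̄ = (0.67+0.00)/2 = 0.335, v̄ = (0.80+0.00)/2 = 0.4 → q = 0.59×0.335×0.4 = 0.07906 m³/s
Q = Σ q = 1.741 m³/s

1.74 m³/s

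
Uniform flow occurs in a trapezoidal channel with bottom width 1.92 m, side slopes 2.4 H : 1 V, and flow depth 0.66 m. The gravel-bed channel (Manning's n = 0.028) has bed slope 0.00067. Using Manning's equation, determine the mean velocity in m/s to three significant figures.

0.528 m/s

A = (b + z·y)·y = (1.92 + 2.4×0.66)×0.66 = 2.313 m²
P = b + 2y√(1+z²) = 1.92 + 2×0.66×√(1+2.4²) = 5.352 m
R = A/P = 2.313/5.352 = 0.4321 m
Q = (1/n)·A·R^(2/3)·S^(1/2) = (1/0.028) × 2.313 × 0.4321^(2/3) × 0.00067^(1/2) = 1.222 m³/s
V = Q/A = 1.222/2.313 = 0.5284 m/s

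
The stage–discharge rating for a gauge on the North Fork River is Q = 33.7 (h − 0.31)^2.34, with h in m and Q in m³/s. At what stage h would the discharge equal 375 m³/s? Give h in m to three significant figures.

3.11 m

h − h₀ = (Q/C)^(1/b) = (375/33.7)^(1/2.34) = 2.800 m
h = 0.31 + 2.800 = 3.110 m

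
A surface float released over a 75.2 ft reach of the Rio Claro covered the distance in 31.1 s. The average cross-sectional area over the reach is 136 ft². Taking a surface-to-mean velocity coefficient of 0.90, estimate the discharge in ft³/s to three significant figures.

296 ft³/s

v_surface = L / t̄ = 75.2 / 31.1 = 2.418 ft/s
v_mean = 0.90 × 2.418 = 2.176 ft/s
Q = A × v_mean = 136 × 2.176 = 296.0 ft³/s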